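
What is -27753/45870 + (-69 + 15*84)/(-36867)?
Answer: -10886879/17081710 ≈ -0.63734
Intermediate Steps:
-27753/45870 + (-69 + 15*84)/(-36867) = -27753*1/45870 + (-69 + 1260)*(-1/36867) = -841/1390 + 1191*(-1/36867) = -841/1390 - 397/12289 = -10886879/17081710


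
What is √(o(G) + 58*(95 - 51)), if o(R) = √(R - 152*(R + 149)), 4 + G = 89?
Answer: √(2552 + I*√35483) ≈ 50.552 + 1.8631*I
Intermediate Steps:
G = 85 (G = -4 + 89 = 85)
o(R) = √(-22648 - 151*R) (o(R) = √(R - 152*(149 + R)) = √(R + (-22648 - 152*R)) = √(-22648 - 151*R))
√(o(G) + 58*(95 - 51)) = √(√(-22648 - 151*85) + 58*(95 - 51)) = √(√(-22648 - 12835) + 58*44) = √(√(-35483) + 2552) = √(I*√35483 + 2552) = √(2552 + I*√35483)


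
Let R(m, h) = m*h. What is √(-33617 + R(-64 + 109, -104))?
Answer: I*√38297 ≈ 195.7*I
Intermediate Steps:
R(m, h) = h*m
√(-33617 + R(-64 + 109, -104)) = √(-33617 - 104*(-64 + 109)) = √(-33617 - 104*45) = √(-33617 - 4680) = √(-38297) = I*√38297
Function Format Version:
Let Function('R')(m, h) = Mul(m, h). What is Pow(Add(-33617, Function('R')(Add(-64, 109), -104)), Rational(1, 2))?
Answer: Mul(I, Pow(38297, Rational(1, 2))) ≈ Mul(195.70, I)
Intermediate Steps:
Function('R')(m, h) = Mul(h, m)
Pow(Add(-33617, Function('R')(Add(-64, 109), -104)), Rational(1, 2)) = Pow(Add(-33617, Mul(-104, Add(-64, 109))), Rational(1, 2)) = Pow(Add(-33617, Mul(-104, 45)), Rational(1, 2)) = Pow(Add(-33617, -4680), Rational(1, 2)) = Pow(-38297, Rational(1, 2)) = Mul(I, Pow(38297, Rational(1, 2)))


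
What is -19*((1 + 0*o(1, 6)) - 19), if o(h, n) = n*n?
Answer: 342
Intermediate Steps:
o(h, n) = n**2
-19*((1 + 0*o(1, 6)) - 19) = -19*((1 + 0*6**2) - 19) = -19*((1 + 0*36) - 19) = -19*((1 + 0) - 19) = -19*(1 - 19) = -19*(-18) = 342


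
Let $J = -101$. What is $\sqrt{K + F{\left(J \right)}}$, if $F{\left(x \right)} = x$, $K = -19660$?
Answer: $i \sqrt{19761} \approx 140.57 i$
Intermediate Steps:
$\sqrt{K + F{\left(J \right)}} = \sqrt{-19660 - 101} = \sqrt{-19761} = i \sqrt{19761}$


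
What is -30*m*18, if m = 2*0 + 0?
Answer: 0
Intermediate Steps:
m = 0 (m = 0 + 0 = 0)
-30*m*18 = -30*0*18 = 0*18 = 0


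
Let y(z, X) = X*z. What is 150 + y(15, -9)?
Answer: 15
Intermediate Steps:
150 + y(15, -9) = 150 - 9*15 = 150 - 135 = 15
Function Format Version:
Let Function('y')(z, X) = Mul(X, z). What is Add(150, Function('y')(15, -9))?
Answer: 15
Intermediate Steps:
Add(150, Function('y')(15, -9)) = Add(150, Mul(-9, 15)) = Add(150, -135) = 15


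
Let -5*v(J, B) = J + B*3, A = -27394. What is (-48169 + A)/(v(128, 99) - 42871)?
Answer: 75563/42956 ≈ 1.7591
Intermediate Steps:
v(J, B) = -3*B/5 - J/5 (v(J, B) = -(J + B*3)/5 = -(J + 3*B)/5 = -3*B/5 - J/5)
(-48169 + A)/(v(128, 99) - 42871) = (-48169 - 27394)/((-⅗*99 - ⅕*128) - 42871) = -75563/((-297/5 - 128/5) - 42871) = -75563/(-85 - 42871) = -75563/(-42956) = -75563*(-1/42956) = 75563/42956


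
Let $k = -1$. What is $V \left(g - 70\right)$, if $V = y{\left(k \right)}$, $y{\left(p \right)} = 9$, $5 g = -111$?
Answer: $- \frac{4149}{5} \approx -829.8$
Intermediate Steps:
$g = - \frac{111}{5}$ ($g = \frac{1}{5} \left(-111\right) = - \frac{111}{5} \approx -22.2$)
$V = 9$
$V \left(g - 70\right) = 9 \left(- \frac{111}{5} - 70\right) = 9 \left(- \frac{461}{5}\right) = - \frac{4149}{5}$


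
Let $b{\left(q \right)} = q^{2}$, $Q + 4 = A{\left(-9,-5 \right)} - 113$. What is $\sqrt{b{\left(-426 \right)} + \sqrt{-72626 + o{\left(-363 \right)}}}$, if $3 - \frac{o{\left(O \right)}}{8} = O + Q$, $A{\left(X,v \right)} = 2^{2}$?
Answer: $\sqrt{181476 + i \sqrt{68794}} \approx 426.0 + 0.308 i$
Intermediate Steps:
$A{\left(X,v \right)} = 4$
$Q = -113$ ($Q = -4 + \left(4 - 113\right) = -4 - 109 = -113$)
$o{\left(O \right)} = 928 - 8 O$ ($o{\left(O \right)} = 24 - 8 \left(O - 113\right) = 24 - 8 \left(-113 + O\right) = 24 - \left(-904 + 8 O\right) = 928 - 8 O$)
$\sqrt{b{\left(-426 \right)} + \sqrt{-72626 + o{\left(-363 \right)}}} = \sqrt{\left(-426\right)^{2} + \sqrt{-72626 + \left(928 - -2904\right)}} = \sqrt{181476 + \sqrt{-72626 + \left(928 + 2904\right)}} = \sqrt{181476 + \sqrt{-72626 + 3832}} = \sqrt{181476 + \sqrt{-68794}} = \sqrt{181476 + i \sqrt{68794}}$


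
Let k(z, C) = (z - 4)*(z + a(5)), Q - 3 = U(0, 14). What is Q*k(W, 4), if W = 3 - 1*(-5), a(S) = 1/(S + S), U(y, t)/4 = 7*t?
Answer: 12798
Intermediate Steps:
U(y, t) = 28*t (U(y, t) = 4*(7*t) = 28*t)
a(S) = 1/(2*S)
Q = 395 (Q = 3 + 28*14 = 3 + 392 = 395)
W = 8 (W = 3 + 5 = 8)
k(z, C) = (-4 + z)*(1/10 + z) (k(z, C) = (z - 4)*(z + (1/2)/5) = (-4 + z)*(z + (1/2)*(1/5)) = (-4 + z)*(z + 1/10) = (-4 + z)*(1/10 + z))
Q*k(W, 4) = 395*(-2/5 + 8**2 - 39/10*8) = 395*(-2/5 + 64 - 156/5) = 395*(162/5) = 12798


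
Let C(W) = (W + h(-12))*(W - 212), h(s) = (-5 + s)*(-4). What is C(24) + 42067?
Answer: 24771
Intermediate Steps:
h(s) = 20 - 4*s
C(W) = (-212 + W)*(68 + W) (C(W) = (W + (20 - 4*(-12)))*(W - 212) = (W + (20 + 48))*(-212 + W) = (W + 68)*(-212 + W) = (68 + W)*(-212 + W) = (-212 + W)*(68 + W))
C(24) + 42067 = (-14416 + 24² - 144*24) + 42067 = (-14416 + 576 - 3456) + 42067 = -17296 + 42067 = 24771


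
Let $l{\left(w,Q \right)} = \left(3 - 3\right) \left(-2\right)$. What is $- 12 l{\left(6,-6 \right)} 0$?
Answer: $0$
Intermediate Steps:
$l{\left(w,Q \right)} = 0$ ($l{\left(w,Q \right)} = 0 \left(-2\right) = 0$)
$- 12 l{\left(6,-6 \right)} 0 = \left(-12\right) 0 \cdot 0 = 0 \cdot 0 = 0$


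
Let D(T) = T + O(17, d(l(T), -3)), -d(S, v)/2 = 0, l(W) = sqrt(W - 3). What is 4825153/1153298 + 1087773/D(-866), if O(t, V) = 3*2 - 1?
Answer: -416790656207/330996526 ≈ -1259.2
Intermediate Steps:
l(W) = sqrt(-3 + W)
d(S, v) = 0 (d(S, v) = -2*0 = 0)
O(t, V) = 5 (O(t, V) = 6 - 1 = 5)
D(T) = 5 + T (D(T) = T + 5 = 5 + T)
4825153/1153298 + 1087773/D(-866) = 4825153/1153298 + 1087773/(5 - 866) = 4825153*(1/1153298) + 1087773/(-861) = 4825153/1153298 + 1087773*(-1/861) = 4825153/1153298 - 362591/287 = -416790656207/330996526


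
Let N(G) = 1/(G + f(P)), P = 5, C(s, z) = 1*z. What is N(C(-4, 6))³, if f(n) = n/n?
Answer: 1/343 ≈ 0.0029155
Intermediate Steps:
C(s, z) = z
f(n) = 1
N(G) = 1/(1 + G) (N(G) = 1/(G + 1) = 1/(1 + G))
N(C(-4, 6))³ = (1/(1 + 6))³ = (1/7)³ = (⅐)³ = 1/343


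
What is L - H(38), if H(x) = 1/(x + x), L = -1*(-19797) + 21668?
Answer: 3151339/76 ≈ 41465.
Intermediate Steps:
L = 41465 (L = 19797 + 21668 = 41465)
H(x) = 1/(2*x)
L - H(38) = 41465 - 1/(2*38) = 41465 - 1*1/76 = 41465 - 1/76 = 3151339/76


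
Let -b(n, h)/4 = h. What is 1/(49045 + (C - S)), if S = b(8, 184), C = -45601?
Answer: 1/4180 ≈ 0.00023923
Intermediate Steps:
b(n, h) = -4*h
S = -736 (S = -4*184 = -736)
1/(49045 + (C - S)) = 1/(49045 + (-45601 - 1*(-736))) = 1/(49045 + (-45601 + 736)) = 1/(49045 - 44865) = 1/4180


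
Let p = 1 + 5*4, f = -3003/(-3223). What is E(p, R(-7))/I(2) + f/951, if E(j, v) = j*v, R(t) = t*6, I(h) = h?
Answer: -40960430/92881 ≈ -441.00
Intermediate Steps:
f = 273/293 (f = -3003*(-1/3223) = 273/293 ≈ 0.93174)
p = 21 (p = 1 + 20 = 21)
R(t) = 6*t
E(p, R(-7))/I(2) + f/951 = (21*(6*(-7)))/2 + (273/293)/951 = (21*(-42))*(½) + (273/293)*(1/951) = -882*½ + 91/92881 = -441 + 91/92881 = -40960430/92881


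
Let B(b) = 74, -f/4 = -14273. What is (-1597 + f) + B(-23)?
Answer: 55569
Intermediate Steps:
f = 57092 (f = -4*(-14273) = 57092)
(-1597 + f) + B(-23) = (-1597 + 57092) + 74 = 55495 + 74 = 55569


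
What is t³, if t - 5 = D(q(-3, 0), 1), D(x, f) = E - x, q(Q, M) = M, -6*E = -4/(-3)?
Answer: 79507/729 ≈ 109.06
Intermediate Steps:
E = -2/9 (E = -(-2)/(3*(-3)) = -(-2)*(-1)/(3*3) = -⅙*4/3 = -2/9 ≈ -0.22222)
D(x, f) = -2/9 - x
t = 43/9 (t = 5 + (-2/9 - 1*0) = 5 + (-2/9 + 0) = 5 - 2/9 = 43/9 ≈ 4.7778)
t³ = (43/9)³ = 79507/729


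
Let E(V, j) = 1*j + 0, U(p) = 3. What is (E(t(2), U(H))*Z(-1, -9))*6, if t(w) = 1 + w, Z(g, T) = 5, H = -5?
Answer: 90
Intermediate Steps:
E(V, j) = j (E(V, j) = j + 0 = j)
(E(t(2), U(H))*Z(-1, -9))*6 = (3*5)*6 = 15*6 = 90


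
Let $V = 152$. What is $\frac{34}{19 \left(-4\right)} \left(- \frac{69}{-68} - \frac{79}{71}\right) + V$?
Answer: $\frac{1640857}{10792} \approx 152.04$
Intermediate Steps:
$\frac{34}{19 \left(-4\right)} \left(- \frac{69}{-68} - \frac{79}{71}\right) + V = \frac{34}{19 \left(-4\right)} \left(- \frac{69}{-68} - \frac{79}{71}\right) + 152 = \frac{34}{-76} \left(\left(-69\right) \left(- \frac{1}{68}\right) - \frac{79}{71}\right) + 152 = 34 \left(- \frac{1}{76}\right) \left(\frac{69}{68} - \frac{79}{71}\right) + 152 = \left(- \frac{17}{38}\right) \left(- \frac{473}{4828}\right) + 152 = \frac{473}{10792} + 152 = \frac{1640857}{10792}$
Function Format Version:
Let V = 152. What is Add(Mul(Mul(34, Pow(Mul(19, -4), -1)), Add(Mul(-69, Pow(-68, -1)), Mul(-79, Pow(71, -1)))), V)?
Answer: Rational(1640857, 10792) ≈ 152.04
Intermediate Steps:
Add(Mul(Mul(34, Pow(Mul(19, -4), -1)), Add(Mul(-69, Pow(-68, -1)), Mul(-79, Pow(71, -1)))), V) = Add(Mul(Mul(34, Pow(Mul(19, -4), -1)), Add(Mul(-69, Pow(-68, -1)), Mul(-79, Pow(71, -1)))), 152) = Add(Mul(Mul(34, Pow(-76, -1)), Add(Mul(-69, Rational(-1, 68)), Mul(-79, Rational(1, 71)))), 152) = Add(Mul(Mul(34, Rational(-1, 76)), Add(Rational(69, 68), Rational(-79, 71))), 152) = Add(Mul(Rational(-17, 38), Rational(-473, 4828)), 152) = Add(Rational(473, 10792), 152) = Rational(1640857, 10792)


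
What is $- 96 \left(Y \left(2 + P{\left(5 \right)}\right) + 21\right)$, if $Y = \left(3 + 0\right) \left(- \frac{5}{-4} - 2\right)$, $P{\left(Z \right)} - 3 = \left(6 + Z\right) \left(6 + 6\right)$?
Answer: $27576$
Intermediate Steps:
$P{\left(Z \right)} = 75 + 12 Z$ ($P{\left(Z \right)} = 3 + \left(6 + Z\right) \left(6 + 6\right) = 3 + \left(6 + Z\right) 12 = 3 + \left(72 + 12 Z\right) = 75 + 12 Z$)
$Y = - \frac{9}{4}$ ($Y = 3 \left(\left(-5\right) \left(- \frac{1}{4}\right) - 2\right) = 3 \left(\frac{5}{4} - 2\right) = 3 \left(- \frac{3}{4}\right) = - \frac{9}{4} \approx -2.25$)
$- 96 \left(Y \left(2 + P{\left(5 \right)}\right) + 21\right) = - 96 \left(- \frac{9 \left(2 + \left(75 + 12 \cdot 5\right)\right)}{4} + 21\right) = - 96 \left(- \frac{9 \left(2 + \left(75 + 60\right)\right)}{4} + 21\right) = - 96 \left(- \frac{9 \left(2 + 135\right)}{4} + 21\right) = - 96 \left(\left(- \frac{9}{4}\right) 137 + 21\right) = - 96 \left(- \frac{1233}{4} + 21\right) = \left(-96\right) \left(- \frac{1149}{4}\right) = 27576$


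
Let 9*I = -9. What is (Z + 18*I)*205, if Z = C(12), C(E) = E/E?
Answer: -3485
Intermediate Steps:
I = -1 (I = (⅑)*(-9) = -1)
C(E) = 1
Z = 1
(Z + 18*I)*205 = (1 + 18*(-1))*205 = (1 - 18)*205 = -17*205 = -3485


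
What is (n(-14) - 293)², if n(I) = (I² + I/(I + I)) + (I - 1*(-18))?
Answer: 34225/4 ≈ 8556.3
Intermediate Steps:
n(I) = 37/2 + I + I² (n(I) = (I² + I/((2*I))) + (I + 18) = (I² + (1/(2*I))*I) + (18 + I) = (I² + ½) + (18 + I) = (½ + I²) + (18 + I) = 37/2 + I + I²)
(n(-14) - 293)² = ((37/2 - 14 + (-14)²) - 293)² = ((37/2 - 14 + 196) - 293)² = (401/2 - 293)² = (-185/2)² = 34225/4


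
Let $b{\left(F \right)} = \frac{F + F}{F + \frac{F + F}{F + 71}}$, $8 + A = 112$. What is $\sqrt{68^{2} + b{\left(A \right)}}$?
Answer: $\frac{\sqrt{144927246}}{177} \approx 68.015$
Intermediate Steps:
$A = 104$ ($A = -8 + 112 = 104$)
$b{\left(F \right)} = \frac{2 F}{F + \frac{2 F}{71 + F}}$
$\sqrt{68^{2} + b{\left(A \right)}} = \sqrt{68^{2} + \frac{2 \left(71 + 104\right)}{73 + 104}} = \sqrt{4624 + 2 \cdot \frac{1}{177} \cdot 175} = \sqrt{4624 + \frac{350}{177}} = \sqrt{\frac{818798}{177}} = \frac{\sqrt{144927246}}{177}$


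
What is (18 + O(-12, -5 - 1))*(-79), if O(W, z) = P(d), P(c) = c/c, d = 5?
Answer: -1501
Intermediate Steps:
P(c) = 1
O(W, z) = 1
(18 + O(-12, -5 - 1))*(-79) = (18 + 1)*(-79) = 19*(-79) = -1501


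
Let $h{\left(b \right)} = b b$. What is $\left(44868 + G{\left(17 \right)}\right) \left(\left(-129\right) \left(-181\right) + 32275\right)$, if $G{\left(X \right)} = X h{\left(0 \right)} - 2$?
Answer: $2495626384$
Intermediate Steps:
$h{\left(b \right)} = b^{2}$
$G{\left(X \right)} = -2$ ($G{\left(X \right)} = X 0^{2} - 2 = X 0 - 2 = 0 - 2 = -2$)
$\left(44868 + G{\left(17 \right)}\right) \left(\left(-129\right) \left(-181\right) + 32275\right) = \left(44868 - 2\right) \left(\left(-129\right) \left(-181\right) + 32275\right) = 44866 \left(23349 + 32275\right) = 44866 \cdot 55624 = 2495626384$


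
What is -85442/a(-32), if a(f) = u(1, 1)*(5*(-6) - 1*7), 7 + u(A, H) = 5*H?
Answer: -42721/37 ≈ -1154.6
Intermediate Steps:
u(A, H) = -7 + 5*H
a(f) = 74 (a(f) = (-7 + 5*1)*(5*(-6) - 1*7) = (-7 + 5)*(-30 - 7) = -2*(-37) = 74)
-85442/a(-32) = -85442/74 = -85442*1/74 = -42721/37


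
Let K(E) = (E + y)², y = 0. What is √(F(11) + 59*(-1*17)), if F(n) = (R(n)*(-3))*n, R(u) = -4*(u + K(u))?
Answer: √16421 ≈ 128.14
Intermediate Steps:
K(E) = E² (K(E) = (E + 0)² = E²)
R(u) = -4*u - 4*u² (R(u) = -4*(u + u²) = -4*u - 4*u²)
F(n) = -12*n²*(-1 - n) (F(n) = ((4*n*(-1 - n))*(-3))*n = (-12*n*(-1 - n))*n = -12*n²*(-1 - n))
√(F(11) + 59*(-1*17)) = √(12*11²*(1 + 11) + 59*(-1*17)) = √(12*121*12 + 59*(-17)) = √(17424 - 1003) = √16421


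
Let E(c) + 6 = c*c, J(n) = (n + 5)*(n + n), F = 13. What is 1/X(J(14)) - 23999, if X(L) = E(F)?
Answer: -3911836/163 ≈ -23999.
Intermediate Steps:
J(n) = 2*n*(5 + n) (J(n) = (5 + n)*(2*n) = 2*n*(5 + n))
E(c) = -6 + c**2 (E(c) = -6 + c*c = -6 + c**2)
X(L) = 163 (X(L) = -6 + 13**2 = -6 + 169 = 163)
1/X(J(14)) - 23999 = 1/163 - 23999 = -3911836/163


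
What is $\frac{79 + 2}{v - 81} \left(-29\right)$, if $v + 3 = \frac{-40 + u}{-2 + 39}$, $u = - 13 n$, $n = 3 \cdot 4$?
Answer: $\frac{86913}{3304} \approx 26.305$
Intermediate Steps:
$n = 12$
$u = -156$ ($u = \left(-13\right) 12 = -156$)
$v = - \frac{307}{37}$ ($v = -3 + \frac{-40 - 156}{-2 + 39} = -3 - \frac{196}{37} = - \frac{307}{37} \approx -8.2973$)
$\frac{79 + 2}{v - 81} \left(-29\right) = \frac{79 + 2}{- \frac{307}{37} - 81} \left(-29\right) = \frac{81}{- \frac{3304}{37}} \left(-29\right) = 81 \left(- \frac{37}{3304}\right) \left(-29\right) = \left(- \frac{2997}{3304}\right) \left(-29\right) = \frac{86913}{3304}$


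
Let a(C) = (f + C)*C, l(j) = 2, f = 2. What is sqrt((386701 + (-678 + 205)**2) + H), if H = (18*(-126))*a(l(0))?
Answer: sqrt(592286) ≈ 769.60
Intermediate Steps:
a(C) = C*(2 + C) (a(C) = (2 + C)*C = C*(2 + C))
H = -18144 (H = (18*(-126))*(2*(2 + 2)) = -4536*4 = -2268*8 = -18144)
sqrt((386701 + (-678 + 205)**2) + H) = sqrt((386701 + (-678 + 205)**2) - 18144) = sqrt((386701 + (-473)**2) - 18144) = sqrt((386701 + 223729) - 18144) = sqrt(610430 - 18144) = sqrt(592286)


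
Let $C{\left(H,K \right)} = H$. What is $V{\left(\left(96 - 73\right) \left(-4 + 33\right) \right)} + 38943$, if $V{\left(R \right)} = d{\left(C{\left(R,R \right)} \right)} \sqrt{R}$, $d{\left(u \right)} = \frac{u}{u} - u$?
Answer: $38943 - 666 \sqrt{667} \approx 21743.0$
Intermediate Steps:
$d{\left(u \right)} = 1 - u$
$V{\left(R \right)} = \sqrt{R} \left(1 - R\right)$ ($V{\left(R \right)} = \left(1 - R\right) \sqrt{R} = \sqrt{R} \left(1 - R\right)$)
$V{\left(\left(96 - 73\right) \left(-4 + 33\right) \right)} + 38943 = \sqrt{\left(96 - 73\right) \left(-4 + 33\right)} \left(1 - \left(96 - 73\right) \left(-4 + 33\right)\right) + 38943 = \sqrt{23 \cdot 29} \left(1 - 23 \cdot 29\right) + 38943 = \sqrt{667} \left(1 - 667\right) + 38943 = \sqrt{667} \left(-666\right) + 38943 = - 666 \sqrt{667} + 38943 = 38943 - 666 \sqrt{667}$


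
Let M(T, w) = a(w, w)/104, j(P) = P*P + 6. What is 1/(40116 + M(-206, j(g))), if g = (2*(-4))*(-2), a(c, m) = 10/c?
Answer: 13624/546540389 ≈ 2.4928e-5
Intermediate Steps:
g = 16 (g = -8*(-2) = 16)
j(P) = 6 + P**2 (j(P) = P**2 + 6 = 6 + P**2)
M(T, w) = 5/(52*w) (M(T, w) = (10/w)/104 = (10/w)*(1/104) = 5/(52*w))
1/(40116 + M(-206, j(g))) = 1/(40116 + 5/(52*(6 + 16**2))) = 1/(40116 + 5/(52*(6 + 256))) = 1/(40116 + (5/52)/262) = 1/(40116 + (5/52)*(1/262)) = 1/(40116 + 5/13624) = 1/(546540389/13624) = 13624/546540389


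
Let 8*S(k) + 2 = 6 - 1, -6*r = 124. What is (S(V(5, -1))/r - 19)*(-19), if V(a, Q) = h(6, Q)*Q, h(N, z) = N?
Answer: 179227/496 ≈ 361.34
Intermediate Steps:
r = -62/3 (r = -⅙*124 = -62/3 ≈ -20.667)
V(a, Q) = 6*Q
S(k) = 3/8 (S(k) = -¼ + (6 - 1)/8 = -¼ + (⅛)*5 = -¼ + 5/8 = 3/8)
(S(V(5, -1))/r - 19)*(-19) = (3/(8*(-62/3)) - 19)*(-19) = ((3/8)*(-3/62) - 19)*(-19) = (-9/496 - 19)*(-19) = -9433/496*(-19) = 179227/496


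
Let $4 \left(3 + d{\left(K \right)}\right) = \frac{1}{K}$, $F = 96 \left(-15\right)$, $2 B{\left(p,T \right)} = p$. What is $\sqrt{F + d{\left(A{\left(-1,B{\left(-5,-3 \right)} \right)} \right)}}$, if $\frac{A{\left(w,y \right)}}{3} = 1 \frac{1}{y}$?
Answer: $\frac{i \sqrt{207822}}{12} \approx 37.99 i$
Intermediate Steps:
$B{\left(p,T \right)} = \frac{p}{2}$
$A{\left(w,y \right)} = \frac{3}{y}$ ($A{\left(w,y \right)} = 3 \cdot 1 \frac{1}{y} = \frac{3}{y}$)
$F = -1440$
$d{\left(K \right)} = -3 + \frac{1}{4 K}$
$\sqrt{F + d{\left(A{\left(-1,B{\left(-5,-3 \right)} \right)} \right)}} = \sqrt{-1440 - \left(3 - \frac{1}{4 \frac{3}{\frac{1}{2} \left(-5\right)}}\right)} = \sqrt{-1440 - \left(3 - \frac{1}{4 \frac{3}{- \frac{5}{2}}}\right)} = \sqrt{-1440 - \left(3 - \frac{1}{4 \cdot 3 \left(- \frac{2}{5}\right)}\right)} = \sqrt{-1440 - \left(3 - \frac{1}{4 \left(- \frac{6}{5}\right)}\right)} = \sqrt{-1440 + \left(-3 + \frac{1}{4} \left(- \frac{5}{6}\right)\right)} = \sqrt{-1440 - \frac{77}{24}} = \sqrt{- \frac{34637}{24}} = \frac{i \sqrt{207822}}{12}$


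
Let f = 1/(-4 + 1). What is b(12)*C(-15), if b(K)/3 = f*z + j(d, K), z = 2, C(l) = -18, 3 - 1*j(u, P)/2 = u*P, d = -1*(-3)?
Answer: 3600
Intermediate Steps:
d = 3
j(u, P) = 6 - 2*P*u (j(u, P) = 6 - 2*u*P = 6 - 2*P*u)
f = -⅓ (f = 1/(-3) = -⅓ ≈ -0.33333)
b(K) = 16 - 18*K (b(K) = 3*(-⅓*2 + (6 - 2*K*3)) = 3*(-⅔ + (6 - 6*K)) = 3*(16/3 - 6*K) = 16 - 18*K)
b(12)*C(-15) = (16 - 18*12)*(-18) = (16 - 216)*(-18) = -200*(-18) = 3600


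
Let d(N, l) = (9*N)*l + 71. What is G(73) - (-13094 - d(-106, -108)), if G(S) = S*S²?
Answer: 505214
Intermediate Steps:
d(N, l) = 71 + 9*N*l (d(N, l) = 9*N*l + 71 = 71 + 9*N*l)
G(S) = S³
G(73) - (-13094 - d(-106, -108)) = 73³ - (-13094 - (71 + 9*(-106)*(-108))) = 389017 - (-13094 - (71 + 103032)) = 389017 - (-13094 - 1*103103) = 389017 - (-13094 - 103103) = 389017 - 1*(-116197) = 389017 + 116197 = 505214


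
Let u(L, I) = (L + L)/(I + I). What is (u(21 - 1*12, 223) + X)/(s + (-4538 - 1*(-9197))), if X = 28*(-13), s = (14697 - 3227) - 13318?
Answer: -81163/626853 ≈ -0.12948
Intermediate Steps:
s = -1848 (s = 11470 - 13318 = -1848)
X = -364
u(L, I) = L/I (u(L, I) = (2*L)/((2*I)) = (2*L)*(1/(2*I)) = L/I)
(u(21 - 1*12, 223) + X)/(s + (-4538 - 1*(-9197))) = ((21 - 1*12)/223 - 364)/(-1848 + (-4538 - 1*(-9197))) = ((21 - 12)*(1/223) - 364)/(-1848 + (-4538 + 9197)) = (9*(1/223) - 364)/(-1848 + 4659) = (9/223 - 364)/2811 = -81163/223*1/2811 = -81163/626853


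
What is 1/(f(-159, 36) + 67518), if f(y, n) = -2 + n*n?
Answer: 1/68812 ≈ 1.4532e-5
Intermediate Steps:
f(y, n) = -2 + n²
1/(f(-159, 36) + 67518) = 1/((-2 + 36²) + 67518) = 1/((-2 + 1296) + 67518) = 1/(1294 + 67518) = 1/68812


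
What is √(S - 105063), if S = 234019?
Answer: 2*√32239 ≈ 359.10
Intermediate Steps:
√(S - 105063) = √(234019 - 105063) = √128956 = 2*√32239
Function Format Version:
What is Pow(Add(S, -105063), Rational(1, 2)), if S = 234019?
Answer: Mul(2, Pow(32239, Rational(1, 2))) ≈ 359.10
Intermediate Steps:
Pow(Add(S, -105063), Rational(1, 2)) = Pow(Add(234019, -105063), Rational(1, 2)) = Pow(128956, Rational(1, 2)) = Mul(2, Pow(32239, Rational(1, 2)))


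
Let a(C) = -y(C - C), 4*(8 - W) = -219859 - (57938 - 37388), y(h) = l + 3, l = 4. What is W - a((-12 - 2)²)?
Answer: 240469/4 ≈ 60117.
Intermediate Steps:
y(h) = 7 (y(h) = 4 + 3 = 7)
W = 240441/4 (W = 8 - (-219859 - (57938 - 37388))/4 = 8 - (-219859 - 1*20550)/4 = 8 - (-219859 - 20550)/4 = 8 - ¼*(-240409) = 8 + 240409/4 = 240441/4 ≈ 60110.)
a(C) = -7 (a(C) = -1*7 = -7)
W - a((-12 - 2)²) = 240441/4 - 1*(-7) = 240441/4 + 7 = 240469/4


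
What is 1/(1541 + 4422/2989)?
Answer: 2989/4610471 ≈ 0.00064831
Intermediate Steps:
1/(1541 + 4422/2989) = 1/(4610471/2989) = 2989/4610471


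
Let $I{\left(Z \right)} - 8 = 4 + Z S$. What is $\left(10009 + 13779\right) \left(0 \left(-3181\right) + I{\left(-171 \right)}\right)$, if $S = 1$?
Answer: $-3782292$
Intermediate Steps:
$I{\left(Z \right)} = 12 + Z$ ($I{\left(Z \right)} = 8 + \left(4 + Z 1\right) = 8 + \left(4 + Z\right) = 12 + Z$)
$\left(10009 + 13779\right) \left(0 \left(-3181\right) + I{\left(-171 \right)}\right) = \left(10009 + 13779\right) \left(0 \left(-3181\right) + \left(12 - 171\right)\right) = 23788 \left(0 - 159\right) = 23788 \left(-159\right) = -3782292$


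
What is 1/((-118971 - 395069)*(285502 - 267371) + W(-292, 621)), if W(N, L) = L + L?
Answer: -1/9320057998 ≈ -1.0730e-10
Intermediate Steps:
W(N, L) = 2*L
1/((-118971 - 395069)*(285502 - 267371) + W(-292, 621)) = 1/((-118971 - 395069)*(285502 - 267371) + 2*621) = 1/(-514040*18131 + 1242) = 1/(-9320059240 + 1242) = 1/(-9320057998) = -1/9320057998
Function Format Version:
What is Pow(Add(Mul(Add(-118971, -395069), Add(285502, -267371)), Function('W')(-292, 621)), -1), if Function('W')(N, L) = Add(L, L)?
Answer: Rational(-1, 9320057998) ≈ -1.0730e-10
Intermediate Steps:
Function('W')(N, L) = Mul(2, L)
Pow(Add(Mul(Add(-118971, -395069), Add(285502, -267371)), Function('W')(-292, 621)), -1) = Pow(Add(Mul(Add(-118971, -395069), Add(285502, -267371)), Mul(2, 621)), -1) = Pow(Add(Mul(-514040, 18131), 1242), -1) = Pow(Add(-9320059240, 1242), -1) = Pow(-9320057998, -1) = Rational(-1, 9320057998)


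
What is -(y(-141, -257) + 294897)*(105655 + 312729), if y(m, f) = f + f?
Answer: -123165137072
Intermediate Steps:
y(m, f) = 2*f
-(y(-141, -257) + 294897)*(105655 + 312729) = -(2*(-257) + 294897)*(105655 + 312729) = -(-514 + 294897)*418384 = -294383*418384 = -1*123165137072 = -123165137072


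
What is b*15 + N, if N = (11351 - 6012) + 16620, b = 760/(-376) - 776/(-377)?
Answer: 389101376/17719 ≈ 21960.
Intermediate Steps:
b = 657/17719 (b = 760*(-1/376) - 776*(-1/377) = -95/47 + 776/377 = 657/17719 ≈ 0.037079)
N = 21959 (N = 5339 + 16620 = 21959)
b*15 + N = (657/17719)*15 + 21959 = 9855/17719 + 21959 = 389101376/17719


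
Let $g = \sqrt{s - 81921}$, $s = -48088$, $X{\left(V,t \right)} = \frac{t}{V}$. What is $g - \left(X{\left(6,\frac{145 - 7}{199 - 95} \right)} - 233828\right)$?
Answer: $\frac{24318089}{104} + i \sqrt{130009} \approx 2.3383 \cdot 10^{5} + 360.57 i$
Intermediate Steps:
$g = i \sqrt{130009}$ ($g = \sqrt{-48088 - 81921} = \sqrt{-130009} = i \sqrt{130009} \approx 360.57 i$)
$g - \left(X{\left(6,\frac{145 - 7}{199 - 95} \right)} - 233828\right) = i \sqrt{130009} - \left(\frac{\left(145 - 7\right) \frac{1}{199 - 95}}{6} - 233828\right) = i \sqrt{130009} - \left(\frac{138}{104} \cdot \frac{1}{6} - 233828\right) = i \sqrt{130009} - \left(138 \cdot \frac{1}{104} \cdot \frac{1}{6} - 233828\right) = i \sqrt{130009} - \left(\frac{69}{52} \cdot \frac{1}{6} - 233828\right) = i \sqrt{130009} - \left(\frac{23}{104} - 233828\right) = i \sqrt{130009} - - \frac{24318089}{104} = i \sqrt{130009} + \frac{24318089}{104} = \frac{24318089}{104} + i \sqrt{130009}$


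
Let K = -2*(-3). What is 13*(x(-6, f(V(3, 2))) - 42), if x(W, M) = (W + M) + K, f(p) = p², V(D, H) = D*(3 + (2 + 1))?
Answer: 3666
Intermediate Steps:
V(D, H) = 6*D (V(D, H) = D*(3 + 3) = D*6 = 6*D)
K = 6 (K = -1*(-6) = 6)
x(W, M) = 6 + M + W (x(W, M) = (W + M) + 6 = (M + W) + 6 = 6 + M + W)
13*(x(-6, f(V(3, 2))) - 42) = 13*((6 + (6*3)² - 6) - 42) = 13*((6 + 18² - 6) - 42) = 13*((6 + 324 - 6) - 42) = 13*(324 - 42) = 13*282 = 3666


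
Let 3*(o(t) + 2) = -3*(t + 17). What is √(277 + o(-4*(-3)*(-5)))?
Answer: √318 ≈ 17.833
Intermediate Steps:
o(t) = -19 - t (o(t) = -2 + (-3*(t + 17))/3 = -2 + (-3*(17 + t))/3 = -2 + (-51 - 3*t)/3 = -2 + (-17 - t) = -19 - t)
√(277 + o(-4*(-3)*(-5))) = √(277 + (-19 - (-4*(-3))*(-5))) = √(277 + (-19 - 12*(-5))) = √(277 + (-19 - 1*(-60))) = √(277 + (-19 + 60)) = √(277 + 41) = √318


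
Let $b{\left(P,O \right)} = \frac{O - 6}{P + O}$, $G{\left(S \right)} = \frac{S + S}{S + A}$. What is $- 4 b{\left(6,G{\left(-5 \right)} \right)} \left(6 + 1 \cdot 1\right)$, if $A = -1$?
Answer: $\frac{364}{23} \approx 15.826$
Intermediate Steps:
$G{\left(S \right)} = \frac{2 S}{-1 + S}$ ($G{\left(S \right)} = \frac{S + S}{S - 1} = \frac{2 S}{-1 + S}$)
$b{\left(P,O \right)} = \frac{-6 + O}{O + P}$
$- 4 b{\left(6,G{\left(-5 \right)} \right)} \left(6 + 1 \cdot 1\right) = - 4 \frac{-6 + 2 \left(-5\right) \frac{1}{-1 - 5}}{2 \left(-5\right) \frac{1}{-1 - 5} + 6} \left(6 + 1 \cdot 1\right) = - 4 \frac{-6 + 2 \left(-5\right) \frac{1}{-6}}{2 \left(-5\right) \frac{1}{-6} + 6} \left(6 + 1\right) = - 4 \frac{-6 + 2 \left(-5\right) \left(- \frac{1}{6}\right)}{2 \left(-5\right) \left(- \frac{1}{6}\right) + 6} \cdot 7 = - 4 \frac{-6 + \frac{5}{3}}{\frac{5}{3} + 6} \cdot 7 = - 4 \frac{1}{\frac{23}{3}} \left(- \frac{13}{3}\right) 7 = - 4 \cdot \frac{3}{23} \left(- \frac{13}{3}\right) 7 = \left(-4\right) \left(- \frac{13}{23}\right) 7 = \frac{52}{23} \cdot 7 = \frac{364}{23}$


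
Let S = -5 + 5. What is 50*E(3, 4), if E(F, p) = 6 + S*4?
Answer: 300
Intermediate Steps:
S = 0
E(F, p) = 6 (E(F, p) = 6 + 0*4 = 6 + 0 = 6)
50*E(3, 4) = 50*6 = 300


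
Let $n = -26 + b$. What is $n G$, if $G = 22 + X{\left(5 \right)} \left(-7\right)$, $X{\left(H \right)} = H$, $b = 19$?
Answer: $91$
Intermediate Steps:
$n = -7$ ($n = -26 + 19 = -7$)
$G = -13$ ($G = 22 + 5 \left(-7\right) = 22 - 35 = -13$)
$n G = \left(-7\right) \left(-13\right) = 91$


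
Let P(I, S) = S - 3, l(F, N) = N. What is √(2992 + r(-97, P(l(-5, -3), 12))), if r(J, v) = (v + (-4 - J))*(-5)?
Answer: √2482 ≈ 49.820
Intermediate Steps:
P(I, S) = -3 + S
r(J, v) = 20 - 5*v + 5*J (r(J, v) = (-4 + v - J)*(-5) = 20 - 5*v + 5*J)
√(2992 + r(-97, P(l(-5, -3), 12))) = √(2992 + (20 - 5*(-3 + 12) + 5*(-97))) = √(2992 + (20 - 5*9 - 485)) = √(2992 + (20 - 45 - 485)) = √(2992 - 510) = √2482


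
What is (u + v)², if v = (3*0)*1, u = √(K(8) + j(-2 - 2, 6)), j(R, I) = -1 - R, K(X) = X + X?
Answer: 19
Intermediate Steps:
K(X) = 2*X
u = √19 (u = √(2*8 + (-1 - (-2 - 2))) = √(16 + (-1 - 1*(-4))) = √(16 + (-1 + 4)) = √(16 + 3) = √19 ≈ 4.3589)
v = 0 (v = 0*1 = 0)
(u + v)² = (√19 + 0)² = (√19)² = 19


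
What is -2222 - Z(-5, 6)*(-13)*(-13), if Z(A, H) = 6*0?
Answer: -2222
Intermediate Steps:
Z(A, H) = 0
-2222 - Z(-5, 6)*(-13)*(-13) = -2222 - 0*(-13)*(-13) = -2222 - 0*(-13) = -2222 - 1*0 = -2222 + 0 = -2222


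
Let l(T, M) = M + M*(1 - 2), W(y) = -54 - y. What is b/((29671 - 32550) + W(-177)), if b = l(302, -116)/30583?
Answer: 0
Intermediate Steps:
l(T, M) = 0 (l(T, M) = M + M*(-1) = M - M = 0)
b = 0 (b = 0/30583 = 0*(1/30583) = 0)
b/((29671 - 32550) + W(-177)) = 0/((29671 - 32550) + (-54 - 1*(-177))) = 0/(-2879 + (-54 + 177)) = 0/(-2879 + 123) = 0/(-2756) = 0*(-1/2756) = 0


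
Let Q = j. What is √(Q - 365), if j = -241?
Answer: I*√606 ≈ 24.617*I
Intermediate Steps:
Q = -241
√(Q - 365) = √(-241 - 365) = √(-606) = I*√606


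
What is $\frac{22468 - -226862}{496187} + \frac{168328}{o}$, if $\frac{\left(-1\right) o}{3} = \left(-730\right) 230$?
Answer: $\frac{52277421584}{62482347975} \approx 0.83667$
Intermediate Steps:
$o = 503700$ ($o = - 3 \left(\left(-730\right) 230\right) = \left(-3\right) \left(-167900\right) = 503700$)
$\frac{22468 - -226862}{496187} + \frac{168328}{o} = \frac{22468 - -226862}{496187} + \frac{168328}{503700} = \left(22468 + 226862\right) \frac{1}{496187} + 168328 \cdot \frac{1}{503700} = 249330 \cdot \frac{1}{496187} + \frac{42082}{125925} = \frac{249330}{496187} + \frac{42082}{125925} = \frac{52277421584}{62482347975}$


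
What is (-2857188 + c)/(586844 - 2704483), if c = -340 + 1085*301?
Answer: 148879/124567 ≈ 1.1952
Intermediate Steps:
c = 326245 (c = -340 + 326585 = 326245)
(-2857188 + c)/(586844 - 2704483) = (-2857188 + 326245)/(586844 - 2704483) = -2530943/(-2117639) = -2530943*(-1/2117639) = 148879/124567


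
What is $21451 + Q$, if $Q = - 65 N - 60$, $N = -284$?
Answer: $39851$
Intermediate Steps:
$Q = 18400$ ($Q = \left(-65\right) \left(-284\right) - 60 = 18460 - 60 = 18400$)
$21451 + Q = 21451 + 18400 = 39851$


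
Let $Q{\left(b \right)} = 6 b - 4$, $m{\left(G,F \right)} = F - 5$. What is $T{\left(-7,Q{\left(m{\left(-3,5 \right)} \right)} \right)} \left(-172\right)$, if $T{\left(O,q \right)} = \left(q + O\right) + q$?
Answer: $2580$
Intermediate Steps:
$m{\left(G,F \right)} = -5 + F$ ($m{\left(G,F \right)} = F - 5 = -5 + F$)
$Q{\left(b \right)} = -4 + 6 b$
$T{\left(O,q \right)} = O + 2 q$ ($T{\left(O,q \right)} = \left(O + q\right) + q = O + 2 q$)
$T{\left(-7,Q{\left(m{\left(-3,5 \right)} \right)} \right)} \left(-172\right) = \left(-7 + 2 \left(-4 + 6 \left(-5 + 5\right)\right)\right) \left(-172\right) = \left(-7 + 2 \left(-4 + 6 \cdot 0\right)\right) \left(-172\right) = \left(-7 + 2 \left(-4 + 0\right)\right) \left(-172\right) = \left(-7 + 2 \left(-4\right)\right) \left(-172\right) = \left(-7 - 8\right) \left(-172\right) = \left(-15\right) \left(-172\right) = 2580$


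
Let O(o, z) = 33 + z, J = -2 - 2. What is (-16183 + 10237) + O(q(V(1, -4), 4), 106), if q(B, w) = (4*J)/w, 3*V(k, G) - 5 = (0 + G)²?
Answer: -5807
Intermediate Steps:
J = -4
V(k, G) = 5/3 + G²/3 (V(k, G) = 5/3 + (0 + G)²/3 = 5/3 + G²/3)
q(B, w) = -16/w (q(B, w) = (4*(-4))/w = -16/w)
(-16183 + 10237) + O(q(V(1, -4), 4), 106) = (-16183 + 10237) + (33 + 106) = -5946 + 139 = -5807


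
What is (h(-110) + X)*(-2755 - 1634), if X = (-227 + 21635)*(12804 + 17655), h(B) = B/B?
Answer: -2861918872197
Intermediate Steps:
h(B) = 1
X = 652066272 (X = 21408*30459 = 652066272)
(h(-110) + X)*(-2755 - 1634) = (1 + 652066272)*(-2755 - 1634) = 652066273*(-4389) = -2861918872197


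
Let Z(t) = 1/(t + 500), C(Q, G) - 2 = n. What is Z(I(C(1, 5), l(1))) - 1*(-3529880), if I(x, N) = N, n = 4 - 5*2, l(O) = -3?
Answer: 1754350361/497 ≈ 3.5299e+6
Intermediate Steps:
n = -6 (n = 4 - 10 = -6)
C(Q, G) = -4 (C(Q, G) = 2 - 6 = -4)
Z(t) = 1/(500 + t)
Z(I(C(1, 5), l(1))) - 1*(-3529880) = 1/(500 - 3) - 1*(-3529880) = 1/497 + 3529880 = 1754350361/497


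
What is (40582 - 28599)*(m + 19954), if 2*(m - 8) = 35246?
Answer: 450381055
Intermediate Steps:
m = 17631 (m = 8 + (1/2)*35246 = 8 + 17623 = 17631)
(40582 - 28599)*(m + 19954) = (40582 - 28599)*(17631 + 19954) = 11983*37585 = 450381055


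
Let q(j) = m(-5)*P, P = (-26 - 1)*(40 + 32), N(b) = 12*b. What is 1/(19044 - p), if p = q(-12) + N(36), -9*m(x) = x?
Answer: 1/19692 ≈ 5.0782e-5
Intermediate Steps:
m(x) = -x/9
P = -1944 (P = -27*72 = -1944)
q(j) = -1080 (q(j) = -1/9*(-5)*(-1944) = (5/9)*(-1944) = -1080)
p = -648 (p = -1080 + 12*36 = -1080 + 432 = -648)
1/(19044 - p) = 1/(19044 - 1*(-648)) = 1/(19044 + 648) = 1/19692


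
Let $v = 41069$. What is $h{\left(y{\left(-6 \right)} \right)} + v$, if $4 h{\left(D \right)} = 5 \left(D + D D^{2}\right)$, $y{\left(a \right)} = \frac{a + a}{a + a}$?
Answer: $\frac{82143}{2} \approx 41072.0$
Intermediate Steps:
$y{\left(a \right)} = 1$ ($y{\left(a \right)} = \frac{2 a}{2 a} = 2 a \frac{1}{2 a} = 1$)
$h{\left(D \right)} = \frac{5 D}{4} + \frac{5 D^{3}}{4}$ ($h{\left(D \right)} = \frac{5 \left(D + D D^{2}\right)}{4} = \frac{5 \left(D + D^{3}\right)}{4} = \frac{5 D + 5 D^{3}}{4} = \frac{5 D}{4} + \frac{5 D^{3}}{4}$)
$h{\left(y{\left(-6 \right)} \right)} + v = \frac{5}{4} \cdot 1 \left(1 + 1^{2}\right) + 41069 = \frac{5}{4} \cdot 1 \left(1 + 1\right) + 41069 = \frac{5}{4} \cdot 1 \cdot 2 + 41069 = \frac{5}{2} + 41069 = \frac{82143}{2}$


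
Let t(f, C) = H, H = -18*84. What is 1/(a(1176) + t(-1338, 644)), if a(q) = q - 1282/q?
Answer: -588/198209 ≈ -0.0029666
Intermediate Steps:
H = -1512
t(f, C) = -1512
a(q) = q - 1282/q
1/(a(1176) + t(-1338, 644)) = 1/((1176 - 1282/1176) - 1512) = 1/((1176 - 1282*1/1176) - 1512) = 1/((1176 - 641/588) - 1512) = 1/(690847/588 - 1512) = 1/(-198209/588) = -588/198209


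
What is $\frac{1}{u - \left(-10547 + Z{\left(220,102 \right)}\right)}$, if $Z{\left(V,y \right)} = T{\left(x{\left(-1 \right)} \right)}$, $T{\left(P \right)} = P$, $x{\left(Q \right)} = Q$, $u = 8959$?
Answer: $\frac{1}{19507} \approx 5.1264 \cdot 10^{-5}$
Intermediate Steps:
$Z{\left(V,y \right)} = -1$
$\frac{1}{u - \left(-10547 + Z{\left(220,102 \right)}\right)} = \frac{1}{8959 + \left(10547 - -1\right)} = \frac{1}{8959 + \left(10547 + 1\right)} = \frac{1}{8959 + 10548} = \frac{1}{19507}$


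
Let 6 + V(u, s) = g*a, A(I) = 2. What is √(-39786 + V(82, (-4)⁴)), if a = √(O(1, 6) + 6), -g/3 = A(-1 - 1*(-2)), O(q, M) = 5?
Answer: √(-39792 - 6*√11) ≈ 199.53*I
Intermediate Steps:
g = -6 (g = -3*2 = -6)
a = √11 (a = √(5 + 6) = √11 ≈ 3.3166)
V(u, s) = -6 - 6*√11
√(-39786 + V(82, (-4)⁴)) = √(-39786 + (-6 - 6*√11)) = √(-39792 - 6*√11)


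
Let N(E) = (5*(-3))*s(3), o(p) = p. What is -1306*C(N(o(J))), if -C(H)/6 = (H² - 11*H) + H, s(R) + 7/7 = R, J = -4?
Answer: 9403200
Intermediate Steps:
s(R) = -1 + R
N(E) = -30 (N(E) = (5*(-3))*(-1 + 3) = -15*2 = -30)
C(H) = -6*H² + 60*H (C(H) = -6*((H² - 11*H) + H) = -6*(H² - 10*H) = -6*H² + 60*H)
-1306*C(N(o(J))) = -7836*(-30)*(10 - 1*(-30)) = -7836*(-30)*(10 + 30) = -7836*(-30)*40 = -1306*(-7200) = 9403200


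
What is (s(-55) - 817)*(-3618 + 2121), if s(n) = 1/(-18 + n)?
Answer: 89284074/73 ≈ 1.2231e+6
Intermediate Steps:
(s(-55) - 817)*(-3618 + 2121) = (1/(-18 - 55) - 817)*(-3618 + 2121) = (1/(-73) - 817)*(-1497) = (-1/73 - 817)*(-1497) = -59642/73*(-1497) = 89284074/73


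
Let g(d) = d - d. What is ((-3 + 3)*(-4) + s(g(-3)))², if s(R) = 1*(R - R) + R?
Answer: 0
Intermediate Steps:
g(d) = 0
s(R) = R (s(R) = 1*0 + R = 0 + R = R)
((-3 + 3)*(-4) + s(g(-3)))² = ((-3 + 3)*(-4) + 0)² = (0*(-4) + 0)² = (0 + 0)² = 0² = 0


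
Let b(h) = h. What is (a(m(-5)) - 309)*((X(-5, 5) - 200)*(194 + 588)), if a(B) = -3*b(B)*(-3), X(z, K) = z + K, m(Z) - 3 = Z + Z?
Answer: 58180800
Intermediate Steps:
m(Z) = 3 + 2*Z (m(Z) = 3 + (Z + Z) = 3 + 2*Z)
X(z, K) = K + z
a(B) = 9*B (a(B) = -3*B*(-3) = 9*B)
(a(m(-5)) - 309)*((X(-5, 5) - 200)*(194 + 588)) = (9*(3 + 2*(-5)) - 309)*(((5 - 5) - 200)*(194 + 588)) = (9*(3 - 10) - 309)*((0 - 200)*782) = (9*(-7) - 309)*(-200*782) = (-63 - 309)*(-156400) = -372*(-156400) = 58180800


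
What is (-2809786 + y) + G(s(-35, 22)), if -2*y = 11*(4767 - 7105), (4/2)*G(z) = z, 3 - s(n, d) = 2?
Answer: -5593853/2 ≈ -2.7969e+6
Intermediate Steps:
s(n, d) = 1 (s(n, d) = 3 - 1*2 = 3 - 2 = 1)
G(z) = z/2
y = 12859 (y = -11*(4767 - 7105)/2 = -11*(-2338)/2 = -1/2*(-25718) = 12859)
(-2809786 + y) + G(s(-35, 22)) = (-2809786 + 12859) + (1/2)*1 = -2796927 + 1/2 = -5593853/2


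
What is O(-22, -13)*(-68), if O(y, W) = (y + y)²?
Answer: -131648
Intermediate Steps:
O(y, W) = 4*y² (O(y, W) = (2*y)² = 4*y²)
O(-22, -13)*(-68) = (4*(-22)²)*(-68) = (4*484)*(-68) = 1936*(-68) = -131648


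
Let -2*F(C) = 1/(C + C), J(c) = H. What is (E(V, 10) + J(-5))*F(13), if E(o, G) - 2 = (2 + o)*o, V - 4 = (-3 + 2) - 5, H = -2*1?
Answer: 0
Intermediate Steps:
H = -2
J(c) = -2
F(C) = -1/(4*C) (F(C) = -1/(2*(C + C)) = -1/(2*C)/2 = -1/(4*C))
V = -2 (V = 4 + ((-3 + 2) - 5) = 4 + (-1 - 5) = 4 - 6 = -2)
E(o, G) = 2 + o*(2 + o) (E(o, G) = 2 + (2 + o)*o = 2 + o*(2 + o))
(E(V, 10) + J(-5))*F(13) = ((2 + (-2)² + 2*(-2)) - 2)*(-¼/13) = ((2 + 4 - 4) - 2)*(-¼*1/13) = (2 - 2)*(-1/52) = 0*(-1/52) = 0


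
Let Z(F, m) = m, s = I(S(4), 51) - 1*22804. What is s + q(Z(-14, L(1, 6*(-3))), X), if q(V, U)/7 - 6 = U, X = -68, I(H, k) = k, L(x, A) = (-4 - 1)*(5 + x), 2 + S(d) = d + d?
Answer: -23187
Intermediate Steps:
S(d) = -2 + 2*d (S(d) = -2 + (d + d) = -2 + 2*d)
L(x, A) = -25 - 5*x (L(x, A) = -5*(5 + x) = -25 - 5*x)
s = -22753 (s = 51 - 1*22804 = 51 - 22804 = -22753)
q(V, U) = 42 + 7*U
s + q(Z(-14, L(1, 6*(-3))), X) = -22753 + (42 + 7*(-68)) = -22753 + (42 - 476) = -22753 - 434 = -23187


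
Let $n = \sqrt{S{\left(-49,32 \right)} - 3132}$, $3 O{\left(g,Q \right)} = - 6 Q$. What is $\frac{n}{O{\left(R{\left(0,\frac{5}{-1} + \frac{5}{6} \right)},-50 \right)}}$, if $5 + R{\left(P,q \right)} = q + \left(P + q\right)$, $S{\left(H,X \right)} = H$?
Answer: $\frac{i \sqrt{3181}}{100} \approx 0.564 i$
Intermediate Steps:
$R{\left(P,q \right)} = -5 + P + 2 q$ ($R{\left(P,q \right)} = -5 + \left(q + \left(P + q\right)\right) = -5 + \left(P + 2 q\right) = -5 + P + 2 q$)
$O{\left(g,Q \right)} = - 2 Q$ ($O{\left(g,Q \right)} = \frac{\left(-6\right) Q}{3} = - 2 Q$)
$n = i \sqrt{3181}$ ($n = \sqrt{-49 - 3132} = \sqrt{-3181} = i \sqrt{3181} \approx 56.4 i$)
$\frac{n}{O{\left(R{\left(0,\frac{5}{-1} + \frac{5}{6} \right)},-50 \right)}} = \frac{i \sqrt{3181}}{\left(-2\right) \left(-50\right)} = \frac{i \sqrt{3181}}{100}$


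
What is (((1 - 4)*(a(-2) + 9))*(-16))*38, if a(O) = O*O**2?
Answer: 1824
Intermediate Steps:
a(O) = O**3
(((1 - 4)*(a(-2) + 9))*(-16))*38 = (((1 - 4)*((-2)**3 + 9))*(-16))*38 = (-3*(-8 + 9)*(-16))*38 = (-3*1*(-16))*38 = -3*(-16)*38 = 48*38 = 1824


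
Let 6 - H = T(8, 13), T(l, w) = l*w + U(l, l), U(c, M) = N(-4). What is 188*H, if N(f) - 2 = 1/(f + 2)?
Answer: -18706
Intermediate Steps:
N(f) = 2 + 1/(2 + f) (N(f) = 2 + 1/(f + 2) = 2 + 1/(2 + f))
U(c, M) = 3/2 (U(c, M) = (5 + 2*(-4))/(2 - 4) = (5 - 8)/(-2) = -½*(-3) = 3/2)
T(l, w) = 3/2 + l*w (T(l, w) = l*w + 3/2 = 3/2 + l*w)
H = -199/2 (H = 6 - (3/2 + 8*13) = 6 - (3/2 + 104) = 6 - 1*211/2 = 6 - 211/2 = -199/2 ≈ -99.500)
188*H = 188*(-199/2) = -18706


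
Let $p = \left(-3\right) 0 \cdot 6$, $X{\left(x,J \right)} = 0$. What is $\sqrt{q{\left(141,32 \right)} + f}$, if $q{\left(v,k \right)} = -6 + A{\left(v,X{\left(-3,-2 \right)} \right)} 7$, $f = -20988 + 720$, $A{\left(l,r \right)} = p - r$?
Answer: $i \sqrt{20274} \approx 142.39 i$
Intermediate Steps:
$p = 0$ ($p = 0 \cdot 6 = 0$)
$A{\left(l,r \right)} = - r$ ($A{\left(l,r \right)} = 0 - r = - r$)
$f = -20268$
$q{\left(v,k \right)} = -6$ ($q{\left(v,k \right)} = -6 + \left(-1\right) 0 \cdot 7 = -6 + 0 \cdot 7 = -6 + 0 = -6$)
$\sqrt{q{\left(141,32 \right)} + f} = \sqrt{-6 - 20268} = \sqrt{-20274} = i \sqrt{20274}$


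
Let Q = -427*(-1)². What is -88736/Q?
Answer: 88736/427 ≈ 207.81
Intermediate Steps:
Q = -427 (Q = -427*1 = -427)
-88736/Q = -88736/(-427) = -88736*(-1/427) = 88736/427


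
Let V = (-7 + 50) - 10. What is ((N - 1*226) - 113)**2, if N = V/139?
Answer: 2217279744/19321 ≈ 1.1476e+5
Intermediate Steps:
V = 33 (V = 43 - 10 = 33)
N = 33/139 ≈ 0.23741
((N - 1*226) - 113)**2 = ((33/139 - 1*226) - 113)**2 = ((33/139 - 226) - 113)**2 = (-31381/139 - 113)**2 = (-47088/139)**2 = 2217279744/19321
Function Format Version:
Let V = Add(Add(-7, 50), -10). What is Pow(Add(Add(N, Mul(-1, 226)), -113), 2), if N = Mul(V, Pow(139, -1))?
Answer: Rational(2217279744, 19321) ≈ 1.1476e+5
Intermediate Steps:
V = 33 (V = Add(43, -10) = 33)
N = Rational(33, 139) (N = Mul(33, Pow(139, -1)) = Mul(33, Rational(1, 139)) = Rational(33, 139) ≈ 0.23741)
Pow(Add(Add(N, Mul(-1, 226)), -113), 2) = Pow(Add(Add(Rational(33, 139), Mul(-1, 226)), -113), 2) = Pow(Add(Add(Rational(33, 139), -226), -113), 2) = Pow(Add(Rational(-31381, 139), -113), 2) = Pow(Rational(-47088, 139), 2) = Rational(2217279744, 19321)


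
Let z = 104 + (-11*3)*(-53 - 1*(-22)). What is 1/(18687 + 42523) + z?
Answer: 68983671/61210 ≈ 1127.0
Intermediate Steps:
z = 1127 (z = 104 - 33*(-53 + 22) = 104 - 33*(-31) = 104 + 1023 = 1127)
1/(18687 + 42523) + z = 1/(18687 + 42523) + 1127 = 1/61210 + 1127 = 68983671/61210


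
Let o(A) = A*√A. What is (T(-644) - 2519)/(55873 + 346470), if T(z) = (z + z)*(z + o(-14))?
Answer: 826953/402343 + 18032*I*√14/402343 ≈ 2.0553 + 0.16769*I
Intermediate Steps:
o(A) = A^(3/2)
T(z) = 2*z*(z - 14*I*√14) (T(z) = (z + z)*(z + (-14)^(3/2)) = (2*z)*(z - 14*I*√14) = 2*z*(z - 14*I*√14))
(T(-644) - 2519)/(55873 + 346470) = (2*(-644)*(-644 - 14*I*√14) - 2519)/(55873 + 346470) = ((829472 + 18032*I*√14) - 2519)/402343 = (826953 + 18032*I*√14)*(1/402343) = 826953/402343 + 18032*I*√14/402343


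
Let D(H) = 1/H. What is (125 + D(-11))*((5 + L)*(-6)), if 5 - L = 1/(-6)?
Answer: -83814/11 ≈ -7619.5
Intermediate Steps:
L = 31/6 (L = 5 - 1/(-6) = 5 - 1*(-1/6) = 5 + 1/6 = 31/6 ≈ 5.1667)
(125 + D(-11))*((5 + L)*(-6)) = (125 + 1/(-11))*((5 + 31/6)*(-6)) = (125 - 1/11)*((61/6)*(-6)) = (1374/11)*(-61) = -83814/11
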